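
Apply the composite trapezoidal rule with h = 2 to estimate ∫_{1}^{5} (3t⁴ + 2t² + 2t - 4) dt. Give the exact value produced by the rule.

h = (5 − 1)/2 = 2.
Nodes t₀,…,t₂ = 1, 3, 5.
f(t) = 3t⁴ + 2t² + 2t - 4: f₀=3, f₁=263, f₂=1931.
(h/2)·[f₀ + 2f₁ + f₂] = 1·(2460) = 2460.

2460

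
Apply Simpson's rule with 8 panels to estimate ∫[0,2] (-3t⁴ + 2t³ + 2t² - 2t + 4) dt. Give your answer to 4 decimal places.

h = (2 − 0)/8 = 0.25.
Nodes t₀,…,t₈ = 0, 0.25, 0.5, 0.75, 1, 1.25, 1.5, 1.75, 2.
f(t) = -3t⁴ + 2t³ + 2t² - 2t + 4: f₀=4, f₁=3.64453125, f₂=3.5625, f₃=3.51953125, f₄=3, f₅=1.20703125, f₆=-2.9375, f₇=-10.79296875, f₈=-24.
(h/3)·[f₀ + 4f₁ + 2f₂ + 4f₃ + 2f₄ + 4f₅ + 2f₆ + 4f₇ + f₈] = 0.083333·(-22.4375) = -1.8698.

-1.8698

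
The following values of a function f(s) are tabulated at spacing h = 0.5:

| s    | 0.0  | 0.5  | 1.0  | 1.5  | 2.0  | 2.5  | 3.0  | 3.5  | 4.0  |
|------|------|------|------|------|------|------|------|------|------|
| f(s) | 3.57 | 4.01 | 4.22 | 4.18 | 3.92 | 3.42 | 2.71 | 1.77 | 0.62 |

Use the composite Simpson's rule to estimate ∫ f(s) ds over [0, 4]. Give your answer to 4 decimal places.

h = 0.5, n = 8.
(h/3)·[y₀ + 4y₁ + 2y₂ + 4y₃ + 2y₄ + 4y₅ + 2y₆ + 4y₇ + y₈] = 0.166667·(79.41) = 13.2350.

13.2350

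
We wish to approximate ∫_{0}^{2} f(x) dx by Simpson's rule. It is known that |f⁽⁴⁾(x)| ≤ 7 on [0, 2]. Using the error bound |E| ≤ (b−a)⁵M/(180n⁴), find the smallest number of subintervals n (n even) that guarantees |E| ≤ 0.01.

Need 224/(180n⁴) ≤ 0.01.
n⁴ ≥ 224/(180·0.01) = 124.444 ⇒ n ≥ 3.3400, so the smallest even n is 4. (n must be even for Simpson's rule.)

4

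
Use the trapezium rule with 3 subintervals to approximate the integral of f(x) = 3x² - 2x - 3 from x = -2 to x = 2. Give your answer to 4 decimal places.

7.5556

h = (2 − (-2))/3 = 1.333333.
Nodes x₀,…,x₃ = -2, -0.666667, 0.666667, 2.
f(x) = 3x² - 2x - 3: f₀=13, f₁=-0.333333, f₂=-3, f₃=5.
(h/2)·[f₀ + 2f₁ + 2f₂ + f₃] = 0.666667·(11.333333) = 7.5556.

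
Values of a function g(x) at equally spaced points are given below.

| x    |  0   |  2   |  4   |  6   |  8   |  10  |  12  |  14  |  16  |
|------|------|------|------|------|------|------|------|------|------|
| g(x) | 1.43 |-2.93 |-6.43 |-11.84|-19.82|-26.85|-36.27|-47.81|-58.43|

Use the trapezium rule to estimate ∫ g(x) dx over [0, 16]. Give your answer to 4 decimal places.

h = 2, n = 8.
(h/2)·[y₀ + 2y₁ + 2y₂ + 2y₃ + 2y₄ + 2y₅ + 2y₆ + 2y₇ + y₈] = 1·(-360.90) = -360.9000.

-360.9000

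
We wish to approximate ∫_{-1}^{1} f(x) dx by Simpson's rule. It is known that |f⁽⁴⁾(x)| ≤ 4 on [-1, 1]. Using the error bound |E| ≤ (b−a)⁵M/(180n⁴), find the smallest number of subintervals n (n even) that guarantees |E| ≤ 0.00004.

Need 128/(180n⁴) ≤ 0.00004.
n⁴ ≥ 128/(180·0.00004) = 17777.8 ⇒ n ≥ 11.5470, so the smallest even n is 12. (n must be even for Simpson's rule.)

12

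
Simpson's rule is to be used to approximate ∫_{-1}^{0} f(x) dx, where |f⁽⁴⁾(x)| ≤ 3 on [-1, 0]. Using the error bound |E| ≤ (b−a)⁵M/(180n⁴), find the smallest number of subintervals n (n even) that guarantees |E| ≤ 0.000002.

Need 3/(180n⁴) ≤ 0.000002.
n⁴ ≥ 3/(180·0.000002) = 8333.33 ⇒ n ≥ 9.5544, so the smallest even n is 10. (n must be even for Simpson's rule.)

10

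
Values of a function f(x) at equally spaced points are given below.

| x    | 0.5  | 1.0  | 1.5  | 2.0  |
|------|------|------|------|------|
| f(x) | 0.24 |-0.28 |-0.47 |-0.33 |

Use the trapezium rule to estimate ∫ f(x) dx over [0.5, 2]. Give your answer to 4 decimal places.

h = 0.5, n = 3.
(h/2)·[y₀ + 2y₁ + 2y₂ + y₃] = 0.25·(-1.59) = -0.3975.

-0.3975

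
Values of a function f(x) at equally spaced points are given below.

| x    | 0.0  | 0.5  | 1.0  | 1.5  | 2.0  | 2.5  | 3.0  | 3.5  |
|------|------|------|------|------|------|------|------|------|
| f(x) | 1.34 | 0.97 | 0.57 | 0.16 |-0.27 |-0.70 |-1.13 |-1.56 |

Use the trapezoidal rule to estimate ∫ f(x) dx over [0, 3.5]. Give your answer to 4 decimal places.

-0.2550

h = 0.5, n = 7.
(h/2)·[y₀ + 2y₁ + 2y₂ + 2y₃ + 2y₄ + 2y₅ + 2y₆ + y₇] = 0.25·(-1.02) = -0.2550.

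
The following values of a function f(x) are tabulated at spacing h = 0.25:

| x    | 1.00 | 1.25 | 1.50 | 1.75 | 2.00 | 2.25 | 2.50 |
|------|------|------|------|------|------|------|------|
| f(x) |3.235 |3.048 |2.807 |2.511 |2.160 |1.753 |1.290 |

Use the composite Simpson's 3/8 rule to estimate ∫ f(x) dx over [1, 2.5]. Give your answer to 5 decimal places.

h = 0.25, n = 6.
(3h/8)·[y₀ + 3y₁ + 3y₂ + 2y₃ + 3y₄ + 3y₅ + y₆] = 0.09375·(38.851) = 3.64228.

3.64228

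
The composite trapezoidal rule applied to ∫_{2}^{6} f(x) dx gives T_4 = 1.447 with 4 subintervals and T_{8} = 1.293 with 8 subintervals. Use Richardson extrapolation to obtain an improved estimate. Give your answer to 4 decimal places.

1.2417

R = (4·T_{8} − T_4) / 3 = (4·1.293 − 1.447)/3 = (3.725)/3 = 1.2417.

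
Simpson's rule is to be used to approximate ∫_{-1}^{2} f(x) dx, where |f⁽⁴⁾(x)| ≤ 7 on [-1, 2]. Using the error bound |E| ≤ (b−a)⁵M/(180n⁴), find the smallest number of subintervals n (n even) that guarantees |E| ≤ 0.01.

6

Need 1701/(180n⁴) ≤ 0.01.
n⁴ ≥ 1701/(180·0.01) = 945 ⇒ n ≥ 5.5444, so the smallest even n is 6. (n must be even for Simpson's rule.)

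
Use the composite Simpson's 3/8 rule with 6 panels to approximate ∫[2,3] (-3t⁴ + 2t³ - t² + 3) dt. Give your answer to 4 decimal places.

-97.4340

h = (3 − 2)/6 = 0.166667.
Nodes t₀,…,t₆ = 2, 2.166667, 2.333333, 2.5, 2.666667, 2.833333, 3.
f(t) = -3t⁴ + 2t³ - t² + 3: f₀=-33, f₁=-47.465278, f₂=-65.962963, f₃=-89.1875, f₄=-117.888889, f₅=-152.872685, f₆=-195.
(3h/8)·[f₀ + 3f₁ + 3f₂ + 2f₃ + 3f₄ + 3f₅ + f₆] = 0.0625·(-1558.944444) = -97.4340.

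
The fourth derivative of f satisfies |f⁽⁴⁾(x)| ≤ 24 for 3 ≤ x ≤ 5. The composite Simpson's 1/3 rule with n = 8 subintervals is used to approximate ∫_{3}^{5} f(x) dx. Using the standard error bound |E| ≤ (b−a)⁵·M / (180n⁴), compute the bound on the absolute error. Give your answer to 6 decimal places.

|E| ≤ (2)⁵·24 / (180·8⁴) = 768/737280 = 0.001042.

0.001042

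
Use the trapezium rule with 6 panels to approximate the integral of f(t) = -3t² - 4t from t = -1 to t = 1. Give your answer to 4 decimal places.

-2.1111

h = (1 − (-1))/6 = 0.333333.
Nodes t₀,…,t₆ = -1, -0.666667, -0.333333, 0, 0.333333, 0.666667, 1.
f(t) = -3t² - 4t: f₀=1, f₁=1.333333, f₂=1, f₃=0, f₄=-1.666667, f₅=-4, f₆=-7.
(h/2)·[f₀ + 2f₁ + 2f₂ + 2f₃ + 2f₄ + 2f₅ + f₆] = 0.166667·(-12.666667) = -2.1111.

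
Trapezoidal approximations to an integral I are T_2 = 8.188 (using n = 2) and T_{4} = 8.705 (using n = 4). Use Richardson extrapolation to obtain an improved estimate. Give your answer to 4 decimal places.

R = (4·T_{4} − T_2) / 3 = (4·8.705 − 8.188)/3 = (26.632)/3 = 8.8773.

8.8773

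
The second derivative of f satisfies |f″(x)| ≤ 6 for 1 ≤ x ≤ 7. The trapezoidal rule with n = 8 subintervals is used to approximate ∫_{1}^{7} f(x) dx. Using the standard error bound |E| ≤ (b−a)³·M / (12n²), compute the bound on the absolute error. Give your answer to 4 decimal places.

|E| ≤ (6)³·6 / (12·8²) = 1296/768 = 1.6875.

1.6875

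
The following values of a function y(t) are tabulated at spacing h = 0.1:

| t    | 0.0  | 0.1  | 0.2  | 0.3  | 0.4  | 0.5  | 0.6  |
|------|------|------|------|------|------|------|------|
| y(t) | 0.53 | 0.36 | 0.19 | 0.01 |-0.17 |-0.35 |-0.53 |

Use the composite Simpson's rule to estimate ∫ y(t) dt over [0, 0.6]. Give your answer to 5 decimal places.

h = 0.1, n = 6.
(h/3)·[y₀ + 4y₁ + 2y₂ + 4y₃ + 2y₄ + 4y₅ + y₆] = 0.033333·(0.12) = 0.00400.

0.00400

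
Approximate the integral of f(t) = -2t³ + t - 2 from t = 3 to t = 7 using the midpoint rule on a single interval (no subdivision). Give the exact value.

M = (b−a)·f(5) = 4·(-247) = -988.

-988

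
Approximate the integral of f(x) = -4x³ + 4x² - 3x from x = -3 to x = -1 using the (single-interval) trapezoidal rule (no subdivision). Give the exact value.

164

T = (b−a)/2 · [f(-3) + f(-1)] = 1·[153 + 11] = 164.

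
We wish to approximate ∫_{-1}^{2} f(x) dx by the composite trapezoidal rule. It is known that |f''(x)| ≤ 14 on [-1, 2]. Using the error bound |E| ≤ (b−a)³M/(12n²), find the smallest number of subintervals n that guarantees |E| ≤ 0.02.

Need 378/(12n²) ≤ 0.02.
n² ≥ 378/(12·0.02) = 1575 ⇒ n ≥ 39.6863, so the smallest n is 40.

40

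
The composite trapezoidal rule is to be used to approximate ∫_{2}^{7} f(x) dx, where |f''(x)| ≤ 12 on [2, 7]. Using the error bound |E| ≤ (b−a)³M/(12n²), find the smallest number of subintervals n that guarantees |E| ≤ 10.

Need 1500/(12n²) ≤ 10.
n² ≥ 1500/(12·10) = 12.5 ⇒ n ≥ 3.5355, so the smallest n is 4.

4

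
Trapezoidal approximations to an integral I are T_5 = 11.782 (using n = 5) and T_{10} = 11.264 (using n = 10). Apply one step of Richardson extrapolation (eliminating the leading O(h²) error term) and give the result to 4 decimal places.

11.0913

R = (4·T_{10} − T_5) / 3 = (4·11.264 − 11.782)/3 = (33.274)/3 = 11.0913.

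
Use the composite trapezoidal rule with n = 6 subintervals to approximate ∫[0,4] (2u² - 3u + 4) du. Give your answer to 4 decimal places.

35.2593

h = (4 − 0)/6 = 0.666667.
Nodes u₀,…,u₆ = 0, 0.666667, 1.333333, 2, 2.666667, 3.333333, 4.
f(u) = 2u² - 3u + 4: f₀=4, f₁=2.888889, f₂=3.555556, f₃=6, f₄=10.222222, f₅=16.222222, f₆=24.
(h/2)·[f₀ + 2f₁ + 2f₂ + 2f₃ + 2f₄ + 2f₅ + f₆] = 0.333333·(105.777778) = 35.2593.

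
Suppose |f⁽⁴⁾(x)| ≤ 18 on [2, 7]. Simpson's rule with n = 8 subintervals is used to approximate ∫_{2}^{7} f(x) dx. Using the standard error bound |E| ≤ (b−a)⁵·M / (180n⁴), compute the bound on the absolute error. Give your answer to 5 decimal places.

0.07629

|E| ≤ (5)⁵·18 / (180·8⁴) = 56250/737280 = 0.07629.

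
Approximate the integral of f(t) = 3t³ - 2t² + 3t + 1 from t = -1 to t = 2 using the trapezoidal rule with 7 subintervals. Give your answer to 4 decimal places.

h = (2 − (-1))/7 = 0.428571.
Nodes t₀,…,t₇ = -1, -0.571429, -0.142857, 0.285714, 0.714286, 1.142857, 1.571429, 2.
f(t) = 3t³ - 2t² + 3t + 1: f₀=-7, f₁=-1.927114, f₂=0.521866, f₃=1.763848, f₄=3.215743, f₅=6.294461, f₆=12.416910, f₇=23.
(h/2)·[f₀ + 2f₁ + 2f₂ + 2f₃ + 2f₄ + 2f₅ + 2f₆ + f₇] = 0.214286·(60.571429) = 12.9796.

12.9796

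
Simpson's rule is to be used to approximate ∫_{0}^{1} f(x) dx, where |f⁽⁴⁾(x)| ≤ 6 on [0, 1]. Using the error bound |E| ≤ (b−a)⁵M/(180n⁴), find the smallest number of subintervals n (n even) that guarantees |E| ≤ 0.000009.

Need 6/(180n⁴) ≤ 0.000009.
n⁴ ≥ 6/(180·0.000009) = 3703.7 ⇒ n ≥ 7.8012, so the smallest even n is 8. (n must be even for Simpson's rule.)

8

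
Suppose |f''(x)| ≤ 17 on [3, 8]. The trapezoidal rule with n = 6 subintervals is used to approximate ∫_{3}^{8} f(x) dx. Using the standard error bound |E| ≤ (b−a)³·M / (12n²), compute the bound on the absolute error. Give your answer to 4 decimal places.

|E| ≤ (5)³·17 / (12·6²) = 2125/432 = 4.9190.

4.9190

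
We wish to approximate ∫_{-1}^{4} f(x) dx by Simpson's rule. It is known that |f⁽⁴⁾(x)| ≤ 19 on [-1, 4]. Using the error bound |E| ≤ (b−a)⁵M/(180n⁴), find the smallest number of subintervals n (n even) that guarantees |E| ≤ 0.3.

Need 59375/(180n⁴) ≤ 0.3.
n⁴ ≥ 59375/(180·0.3) = 1099.54 ⇒ n ≥ 5.7584, so the smallest even n is 6. (n must be even for Simpson's rule.)

6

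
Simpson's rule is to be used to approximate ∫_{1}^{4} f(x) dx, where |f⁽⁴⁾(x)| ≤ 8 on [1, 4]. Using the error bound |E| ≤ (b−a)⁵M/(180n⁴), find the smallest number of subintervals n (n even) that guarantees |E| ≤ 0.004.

Need 1944/(180n⁴) ≤ 0.004.
n⁴ ≥ 1944/(180·0.004) = 2700 ⇒ n ≥ 7.2084, so the smallest even n is 8. (n must be even for Simpson's rule.)

8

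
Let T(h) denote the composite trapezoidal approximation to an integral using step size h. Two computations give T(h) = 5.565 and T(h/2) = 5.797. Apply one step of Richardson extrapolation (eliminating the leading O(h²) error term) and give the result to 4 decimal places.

5.8743

R = (4·T(h/2) − T(h)) / 3 = (4·5.797 − 5.565)/3 = (17.623)/3 = 5.8743.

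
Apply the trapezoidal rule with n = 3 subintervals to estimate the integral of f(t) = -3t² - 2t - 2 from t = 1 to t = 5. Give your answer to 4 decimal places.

h = (5 − 1)/3 = 1.333333.
Nodes t₀,…,t₃ = 1, 2.333333, 3.666667, 5.
f(t) = -3t² - 2t - 2: f₀=-7, f₁=-23, f₂=-49.666667, f₃=-87.
(h/2)·[f₀ + 2f₁ + 2f₂ + f₃] = 0.666667·(-239.333333) = -159.5556.

-159.5556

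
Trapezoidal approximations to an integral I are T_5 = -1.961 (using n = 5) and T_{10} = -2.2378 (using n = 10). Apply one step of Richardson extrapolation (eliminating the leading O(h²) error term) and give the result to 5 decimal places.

R = (4·T_{10} − T_5) / 3 = (4·(-2.2378) − (-1.961))/3 = (-6.9902)/3 = -2.33007.

-2.33007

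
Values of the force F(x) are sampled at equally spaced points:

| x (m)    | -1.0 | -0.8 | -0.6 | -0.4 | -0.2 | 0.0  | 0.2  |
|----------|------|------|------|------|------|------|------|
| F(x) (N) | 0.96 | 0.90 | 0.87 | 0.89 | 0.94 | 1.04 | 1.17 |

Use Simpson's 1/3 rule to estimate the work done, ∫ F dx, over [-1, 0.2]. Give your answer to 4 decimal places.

1.1380

h = 0.2, n = 6.
(h/3)·[y₀ + 4y₁ + 2y₂ + 4y₃ + 2y₄ + 4y₅ + y₆] = 0.066667·(17.07) = 1.1380.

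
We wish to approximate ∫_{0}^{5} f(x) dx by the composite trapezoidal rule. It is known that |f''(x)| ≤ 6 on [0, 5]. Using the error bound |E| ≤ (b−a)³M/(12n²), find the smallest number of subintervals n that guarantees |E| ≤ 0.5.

12

Need 750/(12n²) ≤ 0.5.
n² ≥ 750/(12·0.5) = 125 ⇒ n ≥ 11.1803, so the smallest n is 12.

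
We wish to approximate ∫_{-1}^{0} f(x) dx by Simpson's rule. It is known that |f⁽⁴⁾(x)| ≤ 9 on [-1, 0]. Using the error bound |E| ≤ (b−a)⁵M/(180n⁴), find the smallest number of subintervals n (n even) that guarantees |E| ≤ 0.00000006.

Need 9/(180n⁴) ≤ 0.00000006.
n⁴ ≥ 9/(180·0.00000006) = 833333 ⇒ n ≥ 30.2138, so the smallest even n is 32. (n must be even for Simpson's rule.)

32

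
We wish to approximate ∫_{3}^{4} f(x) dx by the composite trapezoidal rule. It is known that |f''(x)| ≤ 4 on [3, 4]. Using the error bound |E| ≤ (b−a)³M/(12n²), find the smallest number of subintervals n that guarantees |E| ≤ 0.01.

Need 4/(12n²) ≤ 0.01.
n² ≥ 4/(12·0.01) = 33.3333 ⇒ n ≥ 5.7735, so the smallest n is 6.

6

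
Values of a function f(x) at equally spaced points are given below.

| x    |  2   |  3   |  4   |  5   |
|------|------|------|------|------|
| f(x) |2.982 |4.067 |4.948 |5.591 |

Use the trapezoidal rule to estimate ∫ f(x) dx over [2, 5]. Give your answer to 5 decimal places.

13.30150

h = 1, n = 3.
(h/2)·[y₀ + 2y₁ + 2y₂ + y₃] = 0.5·(26.603) = 13.30150.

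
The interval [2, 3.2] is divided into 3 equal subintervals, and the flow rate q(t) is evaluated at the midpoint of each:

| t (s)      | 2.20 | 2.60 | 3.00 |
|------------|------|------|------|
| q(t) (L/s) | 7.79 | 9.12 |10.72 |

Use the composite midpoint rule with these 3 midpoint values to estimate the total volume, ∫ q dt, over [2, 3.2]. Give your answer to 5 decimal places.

h = 0.4, n = 3.
h·[y(m₁) + y(m₂) + y(m₃)] = 0.4·(27.63) = 11.05200.

11.05200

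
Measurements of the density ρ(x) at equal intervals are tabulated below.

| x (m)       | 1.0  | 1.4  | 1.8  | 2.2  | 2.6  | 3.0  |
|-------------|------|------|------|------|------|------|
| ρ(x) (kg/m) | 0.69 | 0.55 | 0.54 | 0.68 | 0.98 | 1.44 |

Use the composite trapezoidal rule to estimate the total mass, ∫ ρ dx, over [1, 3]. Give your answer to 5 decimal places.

1.52600

h = 0.4, n = 5.
(h/2)·[y₀ + 2y₁ + 2y₂ + 2y₃ + 2y₄ + y₅] = 0.2·(7.63) = 1.52600.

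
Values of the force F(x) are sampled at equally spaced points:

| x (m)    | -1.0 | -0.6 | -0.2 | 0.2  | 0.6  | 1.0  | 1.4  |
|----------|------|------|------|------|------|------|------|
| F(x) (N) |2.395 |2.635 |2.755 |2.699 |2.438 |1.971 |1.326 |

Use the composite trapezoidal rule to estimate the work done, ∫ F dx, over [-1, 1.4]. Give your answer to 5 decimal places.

5.74340

h = 0.4, n = 6.
(h/2)·[y₀ + 2y₁ + 2y₂ + 2y₃ + 2y₄ + 2y₅ + y₆] = 0.2·(28.717) = 5.74340.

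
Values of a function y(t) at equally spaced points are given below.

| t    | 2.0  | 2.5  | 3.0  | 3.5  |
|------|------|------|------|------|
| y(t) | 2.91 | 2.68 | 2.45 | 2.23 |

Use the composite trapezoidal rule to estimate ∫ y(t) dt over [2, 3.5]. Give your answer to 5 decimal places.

h = 0.5, n = 3.
(h/2)·[y₀ + 2y₁ + 2y₂ + y₃] = 0.25·(15.40) = 3.85000.

3.85000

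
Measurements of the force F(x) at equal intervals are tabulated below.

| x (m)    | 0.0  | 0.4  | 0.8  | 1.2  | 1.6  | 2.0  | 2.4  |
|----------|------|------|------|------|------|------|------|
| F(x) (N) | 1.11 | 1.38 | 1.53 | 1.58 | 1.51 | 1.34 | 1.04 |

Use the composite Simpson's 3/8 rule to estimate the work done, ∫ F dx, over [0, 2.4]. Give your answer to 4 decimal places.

h = 0.4, n = 6.
(3h/8)·[y₀ + 3y₁ + 3y₂ + 2y₃ + 3y₄ + 3y₅ + y₆] = 0.15·(22.59) = 3.3885.

3.3885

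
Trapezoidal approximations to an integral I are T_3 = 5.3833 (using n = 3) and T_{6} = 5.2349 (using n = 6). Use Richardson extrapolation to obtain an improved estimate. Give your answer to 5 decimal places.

5.18543

R = (4·T_{6} − T_3) / 3 = (4·5.2349 − 5.3833)/3 = (15.5563)/3 = 5.18543.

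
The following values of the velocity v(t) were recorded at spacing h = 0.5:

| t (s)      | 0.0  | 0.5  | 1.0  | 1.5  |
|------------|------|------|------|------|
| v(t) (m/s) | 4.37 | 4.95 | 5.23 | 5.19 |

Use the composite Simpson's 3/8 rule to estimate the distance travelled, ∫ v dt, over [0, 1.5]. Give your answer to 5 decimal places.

h = 0.5, n = 3.
(3h/8)·[y₀ + 3y₁ + 3y₂ + y₃] = 0.1875·(40.10) = 7.51875.

7.51875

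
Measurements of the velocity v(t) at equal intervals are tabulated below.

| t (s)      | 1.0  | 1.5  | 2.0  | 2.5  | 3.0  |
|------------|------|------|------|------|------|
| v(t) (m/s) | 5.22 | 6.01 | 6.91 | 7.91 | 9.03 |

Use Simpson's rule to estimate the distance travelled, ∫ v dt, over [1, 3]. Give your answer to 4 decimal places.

h = 0.5, n = 4.
(h/3)·[y₀ + 4y₁ + 2y₂ + 4y₃ + y₄] = 0.166667·(83.75) = 13.9583.

13.9583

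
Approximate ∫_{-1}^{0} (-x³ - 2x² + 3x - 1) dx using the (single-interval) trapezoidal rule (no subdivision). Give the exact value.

-3

T = (b−a)/2 · [f(-1) + f(0)] = 0.5·[(-5) + (-1)] = -3.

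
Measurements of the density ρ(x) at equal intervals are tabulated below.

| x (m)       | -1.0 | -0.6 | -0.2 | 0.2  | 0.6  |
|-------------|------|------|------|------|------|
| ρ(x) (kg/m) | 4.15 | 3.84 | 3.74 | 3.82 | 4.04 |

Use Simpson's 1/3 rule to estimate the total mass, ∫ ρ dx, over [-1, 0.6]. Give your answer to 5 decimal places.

6.17467

h = 0.4, n = 4.
(h/3)·[y₀ + 4y₁ + 2y₂ + 4y₃ + y₄] = 0.133333·(46.31) = 6.17467.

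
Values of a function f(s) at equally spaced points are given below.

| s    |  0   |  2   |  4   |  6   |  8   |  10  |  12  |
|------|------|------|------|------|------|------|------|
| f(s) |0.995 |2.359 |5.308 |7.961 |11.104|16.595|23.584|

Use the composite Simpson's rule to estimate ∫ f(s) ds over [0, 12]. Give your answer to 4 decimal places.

110.0420

h = 2, n = 6.
(h/3)·[y₀ + 4y₁ + 2y₂ + 4y₃ + 2y₄ + 4y₅ + y₆] = 0.666667·(165.063) = 110.0420.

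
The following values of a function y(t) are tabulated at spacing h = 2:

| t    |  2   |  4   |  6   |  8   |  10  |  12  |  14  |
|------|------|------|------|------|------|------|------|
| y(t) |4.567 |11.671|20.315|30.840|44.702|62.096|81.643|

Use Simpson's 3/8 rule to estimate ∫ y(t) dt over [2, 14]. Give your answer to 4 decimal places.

h = 2, n = 6.
(3h/8)·[y₀ + 3y₁ + 3y₂ + 2y₃ + 3y₄ + 3y₅ + y₆] = 0.75·(564.242) = 423.1815.

423.1815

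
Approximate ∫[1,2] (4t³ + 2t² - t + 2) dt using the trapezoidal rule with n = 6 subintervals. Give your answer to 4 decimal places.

h = (2 − 1)/6 = 0.166667.
Nodes t₀,…,t₆ = 1, 1.166667, 1.333333, 1.5, 1.666667, 1.833333, 2.
f(t) = 4t³ + 2t² - t + 2: f₀=7, f₁=9.907407, f₂=13.703704, f₃=18.5, f₄=24.407407, f₅=31.537037, f₆=40.
(h/2)·[f₀ + 2f₁ + 2f₂ + 2f₃ + 2f₄ + 2f₅ + f₆] = 0.083333·(243.111111) = 20.2593.

20.2593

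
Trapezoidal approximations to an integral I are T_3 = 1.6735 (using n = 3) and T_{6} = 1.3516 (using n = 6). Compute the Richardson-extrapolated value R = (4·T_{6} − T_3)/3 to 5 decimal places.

R = (4·T_{6} − T_3) / 3 = (4·1.3516 − 1.6735)/3 = (3.7329)/3 = 1.24430.

1.24430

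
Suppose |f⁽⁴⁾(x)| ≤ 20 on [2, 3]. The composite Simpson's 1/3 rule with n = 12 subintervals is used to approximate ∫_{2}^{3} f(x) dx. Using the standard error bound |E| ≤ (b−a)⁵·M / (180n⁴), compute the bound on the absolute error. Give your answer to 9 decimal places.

|E| ≤ (1)⁵·20 / (180·12⁴) = 20/3732480 = 0.000005358.

0.000005358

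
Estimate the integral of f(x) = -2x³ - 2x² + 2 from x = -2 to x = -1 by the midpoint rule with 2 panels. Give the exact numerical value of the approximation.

4.6875

h = (-1 − (-2))/2 = 0.5.
Midpoints m₁,…,m₂ = -1.75, -1.25.
f(m₁)=6.59375, f(m₂)=2.78125.
h·[f(m₁) + f(m₂)] = 0.5·(9.375) = 4.6875.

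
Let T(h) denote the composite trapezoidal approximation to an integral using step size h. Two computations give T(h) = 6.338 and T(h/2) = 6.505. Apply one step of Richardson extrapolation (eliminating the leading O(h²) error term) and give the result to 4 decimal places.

R = (4·T(h/2) − T(h)) / 3 = (4·6.505 − 6.338)/3 = (19.682)/3 = 6.5607.

6.5607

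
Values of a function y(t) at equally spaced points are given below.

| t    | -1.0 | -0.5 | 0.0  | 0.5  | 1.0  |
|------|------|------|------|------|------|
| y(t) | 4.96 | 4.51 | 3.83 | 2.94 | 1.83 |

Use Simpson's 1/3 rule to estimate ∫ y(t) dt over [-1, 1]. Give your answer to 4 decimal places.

7.3750

h = 0.5, n = 4.
(h/3)·[y₀ + 4y₁ + 2y₂ + 4y₃ + y₄] = 0.166667·(44.25) = 7.3750.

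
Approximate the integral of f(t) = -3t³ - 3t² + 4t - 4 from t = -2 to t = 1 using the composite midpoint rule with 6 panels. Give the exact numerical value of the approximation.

-15.84375

h = (1 − (-2))/6 = 0.5.
Midpoints m₁,…,m₆ = -1.75, -1.25, -0.75, -0.25, 0.25, 0.75.
f(m₁)=-4.109375, f(m₂)=-7.828125, f(m₃)=-7.421875, f(m₄)=-5.140625, f(m₅)=-3.234375, f(m₆)=-3.953125.
h·[f(m₁) + f(m₂) + f(m₃) + f(m₄) + f(m₅) + f(m₆)] = 0.5·(-31.6875) = -15.84375.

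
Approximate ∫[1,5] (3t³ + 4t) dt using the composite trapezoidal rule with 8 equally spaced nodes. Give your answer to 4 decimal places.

h = (5 − 1)/7 = 0.571429.
Nodes t₀,…,t₇ = 1, 1.571429, 2.142857, 2.714286, 3.285714, 3.857143, 4.428571, 5.
f(t) = 3t³ + 4t: f₀=7, f₁=17.927114, f₂=38.090379, f₃=70.848397, f₄=119.559767, f₅=187.583090, f₆=278.276968, f₇=395.
(h/2)·[f₀ + 2f₁ + 2f₂ + 2f₃ + 2f₄ + 2f₅ + 2f₆ + f₇] = 0.285714·(1826.571429) = 521.8776.

521.8776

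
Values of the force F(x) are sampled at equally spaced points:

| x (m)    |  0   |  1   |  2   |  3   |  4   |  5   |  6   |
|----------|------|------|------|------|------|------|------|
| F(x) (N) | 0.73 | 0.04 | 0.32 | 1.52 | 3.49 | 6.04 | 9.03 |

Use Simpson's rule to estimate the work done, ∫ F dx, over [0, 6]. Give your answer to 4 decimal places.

15.9267

h = 1, n = 6.
(h/3)·[y₀ + 4y₁ + 2y₂ + 4y₃ + 2y₄ + 4y₅ + y₆] = 0.333333·(47.78) = 15.9267.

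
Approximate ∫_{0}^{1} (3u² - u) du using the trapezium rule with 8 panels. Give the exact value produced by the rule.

0.5078125

h = (1 − 0)/8 = 0.125.
Nodes u₀,…,u₈ = 0, 0.125, 0.25, 0.375, 0.5, 0.625, 0.75, 0.875, 1.
f(u) = 3u² - u: f₀=0, f₁=-0.078125, f₂=-0.0625, f₃=0.046875, f₄=0.25, f₅=0.546875, f₆=0.9375, f₇=1.421875, f₈=2.
(h/2)·[f₀ + 2f₁ + 2f₂ + 2f₃ + 2f₄ + 2f₅ + 2f₆ + 2f₇ + f₈] = 0.0625·(8.125) = 0.5078125.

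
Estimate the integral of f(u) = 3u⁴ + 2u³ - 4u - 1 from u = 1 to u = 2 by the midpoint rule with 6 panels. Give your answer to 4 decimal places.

h = (2 − 1)/6 = 0.166667.
Midpoints m₁,…,m₆ = 1.083333, 1.25, 1.416667, 1.583333, 1.75, 1.916667.
f(m₁)=1.341580, f(m₂)=5.23046875, f(m₃)=11.103154, f(m₄)=19.459635, f(m₅)=30.85546875, f(m₆)=45.901765.
h·[f(m₁) + f(m₂) + f(m₃) + f(m₄) + f(m₅) + f(m₆)] = 0.166667·(113.892072) = 18.9820.

18.9820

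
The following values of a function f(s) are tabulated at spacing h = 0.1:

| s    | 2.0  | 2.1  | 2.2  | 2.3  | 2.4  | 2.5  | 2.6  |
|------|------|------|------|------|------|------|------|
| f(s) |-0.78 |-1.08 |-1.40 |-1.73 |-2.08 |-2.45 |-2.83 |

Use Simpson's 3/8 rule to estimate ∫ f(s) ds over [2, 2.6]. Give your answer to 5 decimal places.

-1.05375

h = 0.1, n = 6.
(3h/8)·[y₀ + 3y₁ + 3y₂ + 2y₃ + 3y₄ + 3y₅ + y₆] = 0.0375·(-28.10) = -1.05375.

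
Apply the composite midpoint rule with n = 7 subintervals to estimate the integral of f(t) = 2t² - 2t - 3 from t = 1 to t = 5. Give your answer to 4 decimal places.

46.4490

h = (5 − 1)/7 = 0.571429.
Midpoints m₁,…,m₇ = 1.285714, 1.857143, 2.428571, 3, 3.571429, 4.142857, 4.714286.
f(m₁)=-2.265306, f(m₂)=0.183673, f(m₃)=3.938776, f(m₄)=9, f(m₅)=15.367347, f(m₆)=23.040816, f(m₇)=32.020408.
h·[f(m₁) + f(m₂) + f(m₃) + f(m₄) + f(m₅) + f(m₆) + f(m₇)] = 0.571429·(81.285714) = 46.4490.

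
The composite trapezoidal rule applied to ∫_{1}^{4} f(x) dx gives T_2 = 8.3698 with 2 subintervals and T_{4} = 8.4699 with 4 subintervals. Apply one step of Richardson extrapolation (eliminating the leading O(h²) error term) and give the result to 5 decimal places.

8.50327

R = (4·T_{4} − T_2) / 3 = (4·8.4699 − 8.3698)/3 = (25.5098)/3 = 8.50327.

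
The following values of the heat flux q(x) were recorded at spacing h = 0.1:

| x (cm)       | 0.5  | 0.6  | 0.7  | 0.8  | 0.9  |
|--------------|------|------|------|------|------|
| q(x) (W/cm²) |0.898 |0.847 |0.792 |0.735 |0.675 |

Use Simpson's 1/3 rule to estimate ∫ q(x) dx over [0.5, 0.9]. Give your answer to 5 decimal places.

h = 0.1, n = 4.
(h/3)·[y₀ + 4y₁ + 2y₂ + 4y₃ + y₄] = 0.033333·(9.485) = 0.31617.

0.31617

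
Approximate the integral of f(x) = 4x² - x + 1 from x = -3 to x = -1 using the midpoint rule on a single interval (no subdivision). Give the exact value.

M = (b−a)·f(-2) = 2·(19) = 38.

38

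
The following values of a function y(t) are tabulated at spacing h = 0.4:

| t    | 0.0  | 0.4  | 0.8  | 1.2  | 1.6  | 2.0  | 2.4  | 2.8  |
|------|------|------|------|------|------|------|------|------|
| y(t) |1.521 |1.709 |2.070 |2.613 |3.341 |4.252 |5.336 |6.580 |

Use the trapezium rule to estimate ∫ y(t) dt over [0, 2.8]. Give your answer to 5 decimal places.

9.34860

h = 0.4, n = 7.
(h/2)·[y₀ + 2y₁ + 2y₂ + 2y₃ + 2y₄ + 2y₅ + 2y₆ + y₇] = 0.2·(46.743) = 9.34860.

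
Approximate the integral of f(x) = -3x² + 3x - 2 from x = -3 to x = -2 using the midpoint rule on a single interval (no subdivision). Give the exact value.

M = (b−a)·f(-2.5) = 1·(-28.25) = -28.25.

-28.25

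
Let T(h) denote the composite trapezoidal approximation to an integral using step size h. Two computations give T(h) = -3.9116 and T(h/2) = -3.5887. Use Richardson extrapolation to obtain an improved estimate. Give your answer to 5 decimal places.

R = (4·T(h/2) − T(h)) / 3 = (4·(-3.5887) − (-3.9116))/3 = (-10.4432)/3 = -3.48107.

-3.48107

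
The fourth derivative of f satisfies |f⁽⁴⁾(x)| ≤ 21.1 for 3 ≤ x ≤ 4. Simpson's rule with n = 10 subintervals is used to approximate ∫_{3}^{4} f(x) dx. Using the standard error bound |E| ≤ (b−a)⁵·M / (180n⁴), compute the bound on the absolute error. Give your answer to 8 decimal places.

|E| ≤ (1)⁵·21.1 / (180·10⁴) = 21.1/1800000 = 0.00001172.

0.00001172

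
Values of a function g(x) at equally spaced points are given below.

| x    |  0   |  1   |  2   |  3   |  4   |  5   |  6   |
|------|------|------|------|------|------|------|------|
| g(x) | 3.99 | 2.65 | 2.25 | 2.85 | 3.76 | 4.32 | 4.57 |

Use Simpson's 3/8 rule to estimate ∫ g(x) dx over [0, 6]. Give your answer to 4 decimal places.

h = 1, n = 6.
(3h/8)·[y₀ + 3y₁ + 3y₂ + 2y₃ + 3y₄ + 3y₅ + y₆] = 0.375·(53.20) = 19.9500.

19.9500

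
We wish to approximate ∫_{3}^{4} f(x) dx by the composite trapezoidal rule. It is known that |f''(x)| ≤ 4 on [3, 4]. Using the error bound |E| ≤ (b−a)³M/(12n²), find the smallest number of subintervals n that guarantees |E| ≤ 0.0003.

34

Need 4/(12n²) ≤ 0.0003.
n² ≥ 4/(12·0.0003) = 1111.11 ⇒ n ≥ 33.3333, so the smallest n is 34.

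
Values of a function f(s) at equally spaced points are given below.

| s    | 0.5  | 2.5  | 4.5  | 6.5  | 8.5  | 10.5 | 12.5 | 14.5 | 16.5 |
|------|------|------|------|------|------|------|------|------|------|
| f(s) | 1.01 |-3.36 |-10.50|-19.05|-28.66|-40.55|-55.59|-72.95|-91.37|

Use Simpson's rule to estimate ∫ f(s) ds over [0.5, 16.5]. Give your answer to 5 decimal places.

-549.00000

h = 2, n = 8.
(h/3)·[y₀ + 4y₁ + 2y₂ + 4y₃ + 2y₄ + 4y₅ + 2y₆ + 4y₇ + y₈] = 0.666667·(-823.50) = -549.00000.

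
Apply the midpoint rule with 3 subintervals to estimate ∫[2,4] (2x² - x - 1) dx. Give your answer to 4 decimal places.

h = (4 − 2)/3 = 0.666667.
Midpoints m₁,…,m₃ = 2.333333, 3, 3.666667.
f(m₁)=7.555556, f(m₂)=14, f(m₃)=22.222222.
h·[f(m₁) + f(m₂) + f(m₃)] = 0.666667·(43.777778) = 29.1852.

29.1852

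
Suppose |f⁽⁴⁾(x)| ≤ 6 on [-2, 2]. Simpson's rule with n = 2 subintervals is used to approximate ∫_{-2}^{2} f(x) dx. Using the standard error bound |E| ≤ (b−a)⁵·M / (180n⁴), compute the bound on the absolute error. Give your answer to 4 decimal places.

2.1333

|E| ≤ (4)⁵·6 / (180·2⁴) = 6144/2880 = 2.1333.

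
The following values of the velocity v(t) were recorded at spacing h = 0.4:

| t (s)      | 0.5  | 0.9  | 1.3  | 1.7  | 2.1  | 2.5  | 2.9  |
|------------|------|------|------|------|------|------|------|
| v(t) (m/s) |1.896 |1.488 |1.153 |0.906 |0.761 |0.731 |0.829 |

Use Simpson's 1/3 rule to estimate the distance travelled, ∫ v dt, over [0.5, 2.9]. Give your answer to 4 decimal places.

2.5404

h = 0.4, n = 6.
(h/3)·[y₀ + 4y₁ + 2y₂ + 4y₃ + 2y₄ + 4y₅ + y₆] = 0.133333·(19.053) = 2.5404.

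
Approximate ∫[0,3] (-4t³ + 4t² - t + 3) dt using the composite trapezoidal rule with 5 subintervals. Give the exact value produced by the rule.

h = (3 − 0)/5 = 0.6.
Nodes t₀,…,t₅ = 0, 0.6, 1.2, 1.8, 2.4, 3.
f(t) = -4t³ + 4t² - t + 3: f₀=3, f₁=2.976, f₂=0.648, f₃=-9.168, f₄=-31.656, f₅=-72.
(h/2)·[f₀ + 2f₁ + 2f₂ + 2f₃ + 2f₄ + f₅] = 0.3·(-143.4) = -43.02.

-43.02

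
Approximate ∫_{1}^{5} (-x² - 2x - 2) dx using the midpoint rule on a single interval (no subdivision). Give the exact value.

-68

M = (b−a)·f(3) = 4·(-17) = -68.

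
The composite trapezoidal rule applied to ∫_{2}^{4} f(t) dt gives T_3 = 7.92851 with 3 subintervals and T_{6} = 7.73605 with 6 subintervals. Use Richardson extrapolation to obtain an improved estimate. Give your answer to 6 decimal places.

R = (4·T_{6} − T_3) / 3 = (4·7.73605 − 7.92851)/3 = (23.01569)/3 = 7.671897.

7.671897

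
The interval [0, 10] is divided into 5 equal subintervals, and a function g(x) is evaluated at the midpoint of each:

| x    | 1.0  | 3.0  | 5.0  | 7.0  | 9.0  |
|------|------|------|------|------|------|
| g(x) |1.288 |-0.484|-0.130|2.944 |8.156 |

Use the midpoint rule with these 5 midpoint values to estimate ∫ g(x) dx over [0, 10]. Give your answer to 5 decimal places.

23.54800

h = 2, n = 5.
h·[y(m₁) + y(m₂) + y(m₃) + y(m₄) + y(m₅)] = 2·(11.774) = 23.54800.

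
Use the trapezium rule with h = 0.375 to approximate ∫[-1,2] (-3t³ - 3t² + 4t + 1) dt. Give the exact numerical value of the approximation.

-11.77734375

h = (2 − (-1))/8 = 0.375.
Nodes t₀,…,t₈ = -1, -0.625, -0.25, 0.125, 0.5, 0.875, 1.25, 1.625, 2.
f(t) = -3t³ - 3t² + 4t + 1: f₀=-3, f₁=-1.939453125, f₂=-0.140625, f₃=1.447265625, f₄=1.875, f₅=0.193359375, f₆=-4.546875, f₇=-13.294921875, f₈=-27.
(h/2)·[f₀ + 2f₁ + 2f₂ + 2f₃ + 2f₄ + 2f₅ + 2f₆ + 2f₇ + f₈] = 0.1875·(-62.8125) = -11.77734375.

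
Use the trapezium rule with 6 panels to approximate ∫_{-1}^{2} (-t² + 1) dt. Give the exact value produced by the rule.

h = (2 − (-1))/6 = 0.5.
Nodes t₀,…,t₆ = -1, -0.5, 0, 0.5, 1, 1.5, 2.
f(t) = -t² + 1: f₀=0, f₁=0.75, f₂=1, f₃=0.75, f₄=0, f₅=-1.25, f₆=-3.
(h/2)·[f₀ + 2f₁ + 2f₂ + 2f₃ + 2f₄ + 2f₅ + f₆] = 0.25·(-0.5) = -0.125.

-0.125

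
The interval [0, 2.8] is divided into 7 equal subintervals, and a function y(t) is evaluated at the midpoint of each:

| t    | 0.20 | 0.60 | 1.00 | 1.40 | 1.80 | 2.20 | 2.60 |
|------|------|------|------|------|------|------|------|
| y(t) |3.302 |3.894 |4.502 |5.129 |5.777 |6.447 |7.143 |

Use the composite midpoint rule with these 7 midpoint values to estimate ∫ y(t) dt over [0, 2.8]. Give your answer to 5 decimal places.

h = 0.4, n = 7.
h·[y(m₁) + y(m₂) + y(m₃) + y(m₄) + y(m₅) + y(m₆) + y(m₇)] = 0.4·(36.194) = 14.47760.

14.47760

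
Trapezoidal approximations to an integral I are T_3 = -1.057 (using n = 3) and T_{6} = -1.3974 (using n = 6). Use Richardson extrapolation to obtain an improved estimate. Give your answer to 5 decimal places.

-1.51087

R = (4·T_{6} − T_3) / 3 = (4·(-1.3974) − (-1.057))/3 = (-4.5326)/3 = -1.51087.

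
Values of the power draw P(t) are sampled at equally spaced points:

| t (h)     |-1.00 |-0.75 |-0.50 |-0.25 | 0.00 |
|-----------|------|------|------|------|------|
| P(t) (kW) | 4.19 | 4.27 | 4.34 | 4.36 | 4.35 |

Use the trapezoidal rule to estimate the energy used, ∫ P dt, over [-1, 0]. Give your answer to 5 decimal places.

4.31000

h = 0.25, n = 4.
(h/2)·[y₀ + 2y₁ + 2y₂ + 2y₃ + y₄] = 0.125·(34.48) = 4.31000.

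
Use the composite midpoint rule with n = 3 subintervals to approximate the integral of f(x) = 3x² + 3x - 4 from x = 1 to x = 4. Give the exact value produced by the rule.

h = (4 − 1)/3 = 1.
Midpoints m₁,…,m₃ = 1.5, 2.5, 3.5.
f(m₁)=7.25, f(m₂)=22.25, f(m₃)=43.25.
h·[f(m₁) + f(m₂) + f(m₃)] = 1·(72.75) = 72.75.

72.75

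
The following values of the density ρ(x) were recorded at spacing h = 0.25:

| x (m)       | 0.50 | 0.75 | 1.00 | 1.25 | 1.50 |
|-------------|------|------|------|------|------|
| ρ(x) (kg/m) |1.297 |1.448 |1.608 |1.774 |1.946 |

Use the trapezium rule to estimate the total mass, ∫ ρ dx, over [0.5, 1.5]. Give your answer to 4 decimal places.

h = 0.25, n = 4.
(h/2)·[y₀ + 2y₁ + 2y₂ + 2y₃ + y₄] = 0.125·(12.903) = 1.6129.

1.6129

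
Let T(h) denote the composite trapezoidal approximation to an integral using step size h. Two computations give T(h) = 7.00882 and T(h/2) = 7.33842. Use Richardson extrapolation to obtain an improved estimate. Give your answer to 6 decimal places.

7.448287

R = (4·T(h/2) − T(h)) / 3 = (4·7.33842 − 7.00882)/3 = (22.34486)/3 = 7.448287.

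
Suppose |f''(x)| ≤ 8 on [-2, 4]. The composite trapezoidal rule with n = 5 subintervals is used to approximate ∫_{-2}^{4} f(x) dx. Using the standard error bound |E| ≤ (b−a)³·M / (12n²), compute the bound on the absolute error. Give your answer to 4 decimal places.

5.7600

|E| ≤ (6)³·8 / (12·5²) = 1728/300 = 5.7600.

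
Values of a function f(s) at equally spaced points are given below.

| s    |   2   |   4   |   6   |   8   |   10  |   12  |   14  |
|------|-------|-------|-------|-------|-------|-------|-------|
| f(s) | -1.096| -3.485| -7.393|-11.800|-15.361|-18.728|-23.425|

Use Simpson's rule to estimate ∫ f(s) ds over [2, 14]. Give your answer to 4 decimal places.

-137.3873

h = 2, n = 6.
(h/3)·[y₀ + 4y₁ + 2y₂ + 4y₃ + 2y₄ + 4y₅ + y₆] = 0.666667·(-206.081) = -137.3873.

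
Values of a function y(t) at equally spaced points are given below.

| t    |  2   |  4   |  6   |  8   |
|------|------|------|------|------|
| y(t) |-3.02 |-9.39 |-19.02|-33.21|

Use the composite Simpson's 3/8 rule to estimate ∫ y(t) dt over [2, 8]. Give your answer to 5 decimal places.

-91.09500

h = 2, n = 3.
(3h/8)·[y₀ + 3y₁ + 3y₂ + y₃] = 0.75·(-121.46) = -91.09500.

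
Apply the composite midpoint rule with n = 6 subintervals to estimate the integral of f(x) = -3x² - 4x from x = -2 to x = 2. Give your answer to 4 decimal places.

h = (2 − (-2))/6 = 0.666667.
Midpoints m₁,…,m₆ = -1.666667, -1, -0.333333, 0.333333, 1, 1.666667.
f(m₁)=-1.666667, f(m₂)=1, f(m₃)=1, f(m₄)=-1.666667, f(m₅)=-7, f(m₆)=-15.
h·[f(m₁) + f(m₂) + f(m₃) + f(m₄) + f(m₅) + f(m₆)] = 0.666667·(-23.333333) = -15.5556.

-15.5556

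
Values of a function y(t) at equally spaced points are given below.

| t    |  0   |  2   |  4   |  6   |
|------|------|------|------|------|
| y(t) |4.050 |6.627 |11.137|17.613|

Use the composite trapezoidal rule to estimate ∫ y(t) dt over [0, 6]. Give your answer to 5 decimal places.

h = 2, n = 3.
(h/2)·[y₀ + 2y₁ + 2y₂ + y₃] = 1·(57.191) = 57.19100.

57.19100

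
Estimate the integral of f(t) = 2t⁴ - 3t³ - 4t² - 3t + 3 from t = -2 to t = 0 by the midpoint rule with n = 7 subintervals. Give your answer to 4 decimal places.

25.8484

h = (0 − (-2))/7 = 0.285714.
Midpoints m₁,…,m₇ = -1.857143, -1.571429, -1.285714, -1, -0.714286, -0.428571, -0.142857.
f(m₁)=37.782174, f(m₂)=21.673886, f(m₃)=12.086214, f(m₄)=7, f(m₅)=4.715952, f(m₆)=3.854644, f(m₇)=3.356518.
h·[f(m₁) + f(m₂) + f(m₃) + f(m₄) + f(m₅) + f(m₆) + f(m₇)] = 0.285714·(90.469388) = 25.8484.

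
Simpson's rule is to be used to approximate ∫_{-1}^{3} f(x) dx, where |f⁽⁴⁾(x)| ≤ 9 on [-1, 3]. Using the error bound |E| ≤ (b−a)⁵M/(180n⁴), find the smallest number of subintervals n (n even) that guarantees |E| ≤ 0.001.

Need 9216/(180n⁴) ≤ 0.001.
n⁴ ≥ 9216/(180·0.001) = 51200 ⇒ n ≥ 15.0424, so the smallest even n is 16. (n must be even for Simpson's rule.)

16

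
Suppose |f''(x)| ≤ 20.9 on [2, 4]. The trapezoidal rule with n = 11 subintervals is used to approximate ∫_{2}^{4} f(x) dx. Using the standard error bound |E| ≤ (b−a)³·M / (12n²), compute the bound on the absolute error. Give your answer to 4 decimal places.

|E| ≤ (2)³·20.9 / (12·11²) = 167.2/1452 = 0.1152.

0.1152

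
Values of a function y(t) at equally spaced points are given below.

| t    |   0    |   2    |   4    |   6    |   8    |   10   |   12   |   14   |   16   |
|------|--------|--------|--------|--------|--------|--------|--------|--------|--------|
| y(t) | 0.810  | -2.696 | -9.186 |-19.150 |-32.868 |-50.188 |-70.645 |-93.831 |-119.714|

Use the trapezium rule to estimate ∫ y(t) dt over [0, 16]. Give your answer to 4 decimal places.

h = 2, n = 8.
(h/2)·[y₀ + 2y₁ + 2y₂ + 2y₃ + 2y₄ + 2y₅ + 2y₆ + 2y₇ + y₈] = 1·(-676.032) = -676.0320.

-676.0320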